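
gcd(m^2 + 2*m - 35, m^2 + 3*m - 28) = m + 7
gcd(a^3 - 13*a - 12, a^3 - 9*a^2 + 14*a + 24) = a^2 - 3*a - 4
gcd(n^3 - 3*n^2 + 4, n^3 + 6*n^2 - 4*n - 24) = n - 2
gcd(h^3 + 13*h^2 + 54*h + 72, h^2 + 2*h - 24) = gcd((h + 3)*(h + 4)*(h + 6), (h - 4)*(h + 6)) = h + 6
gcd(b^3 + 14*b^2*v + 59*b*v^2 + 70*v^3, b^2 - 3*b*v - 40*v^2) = b + 5*v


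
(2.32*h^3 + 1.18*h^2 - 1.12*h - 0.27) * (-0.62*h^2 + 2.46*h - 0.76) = -1.4384*h^5 + 4.9756*h^4 + 1.834*h^3 - 3.4846*h^2 + 0.187*h + 0.2052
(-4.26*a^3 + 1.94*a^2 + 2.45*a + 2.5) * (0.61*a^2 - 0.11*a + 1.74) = -2.5986*a^5 + 1.652*a^4 - 6.1313*a^3 + 4.6311*a^2 + 3.988*a + 4.35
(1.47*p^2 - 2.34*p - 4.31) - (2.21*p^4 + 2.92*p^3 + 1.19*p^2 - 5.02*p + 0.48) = -2.21*p^4 - 2.92*p^3 + 0.28*p^2 + 2.68*p - 4.79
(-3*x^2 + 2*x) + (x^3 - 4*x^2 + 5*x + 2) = x^3 - 7*x^2 + 7*x + 2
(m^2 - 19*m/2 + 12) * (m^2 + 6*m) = m^4 - 7*m^3/2 - 45*m^2 + 72*m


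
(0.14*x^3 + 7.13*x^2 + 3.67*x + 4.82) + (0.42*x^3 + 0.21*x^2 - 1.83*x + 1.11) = 0.56*x^3 + 7.34*x^2 + 1.84*x + 5.93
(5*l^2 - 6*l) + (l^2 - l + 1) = 6*l^2 - 7*l + 1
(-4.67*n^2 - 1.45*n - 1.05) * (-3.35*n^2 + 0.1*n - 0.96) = 15.6445*n^4 + 4.3905*n^3 + 7.8557*n^2 + 1.287*n + 1.008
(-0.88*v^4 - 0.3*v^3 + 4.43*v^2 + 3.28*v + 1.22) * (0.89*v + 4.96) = -0.7832*v^5 - 4.6318*v^4 + 2.4547*v^3 + 24.892*v^2 + 17.3546*v + 6.0512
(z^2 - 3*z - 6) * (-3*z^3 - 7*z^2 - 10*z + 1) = -3*z^5 + 2*z^4 + 29*z^3 + 73*z^2 + 57*z - 6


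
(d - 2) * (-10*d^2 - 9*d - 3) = -10*d^3 + 11*d^2 + 15*d + 6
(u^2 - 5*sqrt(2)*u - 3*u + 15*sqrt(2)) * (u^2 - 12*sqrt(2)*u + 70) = u^4 - 17*sqrt(2)*u^3 - 3*u^3 + 51*sqrt(2)*u^2 + 190*u^2 - 570*u - 350*sqrt(2)*u + 1050*sqrt(2)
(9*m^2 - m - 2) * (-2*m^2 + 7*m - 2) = -18*m^4 + 65*m^3 - 21*m^2 - 12*m + 4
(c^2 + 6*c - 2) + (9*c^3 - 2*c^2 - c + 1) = 9*c^3 - c^2 + 5*c - 1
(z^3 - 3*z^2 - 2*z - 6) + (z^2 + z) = z^3 - 2*z^2 - z - 6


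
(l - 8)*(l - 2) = l^2 - 10*l + 16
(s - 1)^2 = s^2 - 2*s + 1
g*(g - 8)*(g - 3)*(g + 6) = g^4 - 5*g^3 - 42*g^2 + 144*g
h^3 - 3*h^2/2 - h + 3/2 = (h - 3/2)*(h - 1)*(h + 1)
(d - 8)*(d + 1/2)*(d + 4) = d^3 - 7*d^2/2 - 34*d - 16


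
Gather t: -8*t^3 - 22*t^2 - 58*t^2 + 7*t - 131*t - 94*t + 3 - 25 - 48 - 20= -8*t^3 - 80*t^2 - 218*t - 90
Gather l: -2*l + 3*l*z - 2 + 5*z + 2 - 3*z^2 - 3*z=l*(3*z - 2) - 3*z^2 + 2*z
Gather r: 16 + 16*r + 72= 16*r + 88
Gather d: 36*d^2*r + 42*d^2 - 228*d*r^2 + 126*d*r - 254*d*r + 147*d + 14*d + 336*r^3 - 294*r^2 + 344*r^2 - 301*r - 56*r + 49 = d^2*(36*r + 42) + d*(-228*r^2 - 128*r + 161) + 336*r^3 + 50*r^2 - 357*r + 49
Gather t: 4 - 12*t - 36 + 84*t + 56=72*t + 24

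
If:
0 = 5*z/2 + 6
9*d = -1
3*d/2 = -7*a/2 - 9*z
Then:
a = 653/105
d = -1/9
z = -12/5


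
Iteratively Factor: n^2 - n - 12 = (n + 3)*(n - 4)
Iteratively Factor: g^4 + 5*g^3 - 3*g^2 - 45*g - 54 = (g - 3)*(g^3 + 8*g^2 + 21*g + 18) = (g - 3)*(g + 3)*(g^2 + 5*g + 6) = (g - 3)*(g + 3)^2*(g + 2)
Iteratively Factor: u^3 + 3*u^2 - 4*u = (u - 1)*(u^2 + 4*u) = (u - 1)*(u + 4)*(u)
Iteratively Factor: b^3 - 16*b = (b - 4)*(b^2 + 4*b) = b*(b - 4)*(b + 4)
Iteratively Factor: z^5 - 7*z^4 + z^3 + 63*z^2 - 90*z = (z - 2)*(z^4 - 5*z^3 - 9*z^2 + 45*z) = (z - 2)*(z + 3)*(z^3 - 8*z^2 + 15*z) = z*(z - 2)*(z + 3)*(z^2 - 8*z + 15) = z*(z - 5)*(z - 2)*(z + 3)*(z - 3)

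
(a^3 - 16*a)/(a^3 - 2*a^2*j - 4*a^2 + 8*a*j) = (a + 4)/(a - 2*j)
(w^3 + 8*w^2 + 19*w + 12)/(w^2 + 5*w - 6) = (w^3 + 8*w^2 + 19*w + 12)/(w^2 + 5*w - 6)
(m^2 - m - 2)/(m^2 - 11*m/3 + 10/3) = 3*(m + 1)/(3*m - 5)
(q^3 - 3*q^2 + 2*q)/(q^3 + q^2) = (q^2 - 3*q + 2)/(q*(q + 1))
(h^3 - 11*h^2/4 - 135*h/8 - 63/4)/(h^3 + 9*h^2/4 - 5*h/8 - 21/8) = (h - 6)/(h - 1)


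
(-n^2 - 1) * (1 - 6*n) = 6*n^3 - n^2 + 6*n - 1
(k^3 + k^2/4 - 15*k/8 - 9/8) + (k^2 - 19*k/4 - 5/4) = k^3 + 5*k^2/4 - 53*k/8 - 19/8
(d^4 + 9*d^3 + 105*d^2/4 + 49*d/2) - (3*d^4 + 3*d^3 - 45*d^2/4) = -2*d^4 + 6*d^3 + 75*d^2/2 + 49*d/2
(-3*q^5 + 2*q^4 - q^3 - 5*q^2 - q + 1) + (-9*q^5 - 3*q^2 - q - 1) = -12*q^5 + 2*q^4 - q^3 - 8*q^2 - 2*q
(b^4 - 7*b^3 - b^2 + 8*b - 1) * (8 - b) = -b^5 + 15*b^4 - 55*b^3 - 16*b^2 + 65*b - 8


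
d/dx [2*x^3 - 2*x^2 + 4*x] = 6*x^2 - 4*x + 4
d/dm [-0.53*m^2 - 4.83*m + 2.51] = -1.06*m - 4.83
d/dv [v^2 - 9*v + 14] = 2*v - 9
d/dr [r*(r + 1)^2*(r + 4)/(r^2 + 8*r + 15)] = 2*(r^5 + 15*r^4 + 78*r^3 + 169*r^2 + 135*r + 30)/(r^4 + 16*r^3 + 94*r^2 + 240*r + 225)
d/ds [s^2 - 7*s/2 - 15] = 2*s - 7/2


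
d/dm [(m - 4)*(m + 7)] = 2*m + 3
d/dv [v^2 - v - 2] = 2*v - 1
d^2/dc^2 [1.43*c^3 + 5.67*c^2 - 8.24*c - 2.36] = 8.58*c + 11.34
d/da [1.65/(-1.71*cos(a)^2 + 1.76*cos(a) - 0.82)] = (2.904 - 5.643*cos(a))*sin(a)/(1.71*cos(a)^2 - 1.76*cos(a) + 0.82)^2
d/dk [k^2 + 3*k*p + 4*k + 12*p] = 2*k + 3*p + 4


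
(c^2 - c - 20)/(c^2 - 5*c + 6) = (c^2 - c - 20)/(c^2 - 5*c + 6)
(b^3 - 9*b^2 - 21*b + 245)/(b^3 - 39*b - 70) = (b - 7)/(b + 2)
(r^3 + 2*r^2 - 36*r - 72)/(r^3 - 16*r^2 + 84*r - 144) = (r^2 + 8*r + 12)/(r^2 - 10*r + 24)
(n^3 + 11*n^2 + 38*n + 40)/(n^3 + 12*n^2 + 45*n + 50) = (n + 4)/(n + 5)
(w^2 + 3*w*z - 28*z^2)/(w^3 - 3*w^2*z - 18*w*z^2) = (-w^2 - 3*w*z + 28*z^2)/(w*(-w^2 + 3*w*z + 18*z^2))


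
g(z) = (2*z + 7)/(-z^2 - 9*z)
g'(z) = (2*z + 7)*(2*z + 9)/(-z^2 - 9*z)^2 + 2/(-z^2 - 9*z)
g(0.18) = -4.45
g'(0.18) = 24.02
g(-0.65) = 1.05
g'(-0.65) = 1.86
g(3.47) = -0.32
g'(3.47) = 0.07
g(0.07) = -11.25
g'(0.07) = 158.75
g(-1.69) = 0.29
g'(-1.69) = 0.30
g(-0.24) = 3.10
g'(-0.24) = 13.52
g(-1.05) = 0.59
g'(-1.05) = 0.72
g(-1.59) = 0.32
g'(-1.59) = 0.33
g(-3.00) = 0.06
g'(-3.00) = 0.12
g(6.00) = -0.21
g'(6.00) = 0.03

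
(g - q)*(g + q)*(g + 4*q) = g^3 + 4*g^2*q - g*q^2 - 4*q^3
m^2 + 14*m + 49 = (m + 7)^2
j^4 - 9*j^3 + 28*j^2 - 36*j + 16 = (j - 4)*(j - 2)^2*(j - 1)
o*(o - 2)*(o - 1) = o^3 - 3*o^2 + 2*o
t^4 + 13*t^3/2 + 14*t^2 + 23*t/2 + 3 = (t + 1/2)*(t + 1)*(t + 2)*(t + 3)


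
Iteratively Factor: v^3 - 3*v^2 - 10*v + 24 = (v - 2)*(v^2 - v - 12) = (v - 2)*(v + 3)*(v - 4)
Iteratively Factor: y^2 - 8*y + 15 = (y - 5)*(y - 3)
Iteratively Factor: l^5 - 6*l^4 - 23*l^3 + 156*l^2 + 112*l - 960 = (l - 4)*(l^4 - 2*l^3 - 31*l^2 + 32*l + 240) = (l - 5)*(l - 4)*(l^3 + 3*l^2 - 16*l - 48) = (l - 5)*(l - 4)*(l + 4)*(l^2 - l - 12) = (l - 5)*(l - 4)*(l + 3)*(l + 4)*(l - 4)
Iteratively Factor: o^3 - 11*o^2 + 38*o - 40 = (o - 2)*(o^2 - 9*o + 20) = (o - 4)*(o - 2)*(o - 5)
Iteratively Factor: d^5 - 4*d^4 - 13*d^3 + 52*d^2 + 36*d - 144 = (d - 4)*(d^4 - 13*d^2 + 36) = (d - 4)*(d + 2)*(d^3 - 2*d^2 - 9*d + 18) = (d - 4)*(d + 2)*(d + 3)*(d^2 - 5*d + 6) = (d - 4)*(d - 3)*(d + 2)*(d + 3)*(d - 2)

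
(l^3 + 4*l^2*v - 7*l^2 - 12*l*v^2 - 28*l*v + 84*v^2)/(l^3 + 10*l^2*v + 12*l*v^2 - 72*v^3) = (l - 7)/(l + 6*v)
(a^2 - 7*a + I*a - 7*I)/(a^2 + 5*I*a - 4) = (a - 7)/(a + 4*I)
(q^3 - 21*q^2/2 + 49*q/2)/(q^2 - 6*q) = (2*q^2 - 21*q + 49)/(2*(q - 6))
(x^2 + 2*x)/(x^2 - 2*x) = (x + 2)/(x - 2)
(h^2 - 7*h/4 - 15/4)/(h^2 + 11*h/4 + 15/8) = 2*(h - 3)/(2*h + 3)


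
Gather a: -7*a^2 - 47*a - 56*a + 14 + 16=-7*a^2 - 103*a + 30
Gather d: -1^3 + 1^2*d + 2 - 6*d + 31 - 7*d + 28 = 60 - 12*d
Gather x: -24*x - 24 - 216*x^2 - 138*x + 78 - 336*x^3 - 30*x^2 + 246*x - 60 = -336*x^3 - 246*x^2 + 84*x - 6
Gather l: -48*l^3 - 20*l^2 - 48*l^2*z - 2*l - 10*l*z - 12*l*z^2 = -48*l^3 + l^2*(-48*z - 20) + l*(-12*z^2 - 10*z - 2)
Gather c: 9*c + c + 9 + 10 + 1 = 10*c + 20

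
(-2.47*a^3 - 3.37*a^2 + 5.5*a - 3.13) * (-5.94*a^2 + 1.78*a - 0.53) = 14.6718*a^5 + 15.6212*a^4 - 37.3595*a^3 + 30.1683*a^2 - 8.4864*a + 1.6589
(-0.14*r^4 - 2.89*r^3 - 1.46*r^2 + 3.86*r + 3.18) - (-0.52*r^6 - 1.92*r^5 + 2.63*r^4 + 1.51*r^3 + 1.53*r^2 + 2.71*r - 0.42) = 0.52*r^6 + 1.92*r^5 - 2.77*r^4 - 4.4*r^3 - 2.99*r^2 + 1.15*r + 3.6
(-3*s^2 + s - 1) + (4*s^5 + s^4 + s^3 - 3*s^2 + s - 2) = 4*s^5 + s^4 + s^3 - 6*s^2 + 2*s - 3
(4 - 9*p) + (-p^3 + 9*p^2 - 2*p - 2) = -p^3 + 9*p^2 - 11*p + 2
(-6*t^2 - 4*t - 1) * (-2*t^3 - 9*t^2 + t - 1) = 12*t^5 + 62*t^4 + 32*t^3 + 11*t^2 + 3*t + 1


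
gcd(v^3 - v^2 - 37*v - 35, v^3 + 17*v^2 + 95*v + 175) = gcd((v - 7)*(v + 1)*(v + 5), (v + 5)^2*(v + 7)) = v + 5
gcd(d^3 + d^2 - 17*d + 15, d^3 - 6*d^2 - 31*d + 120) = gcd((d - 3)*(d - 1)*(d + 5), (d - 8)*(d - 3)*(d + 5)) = d^2 + 2*d - 15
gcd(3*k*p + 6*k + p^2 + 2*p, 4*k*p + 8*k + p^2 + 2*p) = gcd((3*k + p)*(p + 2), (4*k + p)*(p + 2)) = p + 2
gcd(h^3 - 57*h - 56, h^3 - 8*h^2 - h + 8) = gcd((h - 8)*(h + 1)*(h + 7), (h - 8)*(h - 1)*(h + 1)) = h^2 - 7*h - 8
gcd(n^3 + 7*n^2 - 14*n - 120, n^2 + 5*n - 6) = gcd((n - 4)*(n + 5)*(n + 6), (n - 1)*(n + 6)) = n + 6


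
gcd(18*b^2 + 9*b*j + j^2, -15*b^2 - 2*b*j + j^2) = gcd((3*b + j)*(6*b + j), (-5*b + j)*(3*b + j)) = 3*b + j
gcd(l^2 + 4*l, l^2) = l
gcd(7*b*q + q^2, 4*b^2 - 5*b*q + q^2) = 1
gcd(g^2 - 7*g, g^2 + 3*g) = g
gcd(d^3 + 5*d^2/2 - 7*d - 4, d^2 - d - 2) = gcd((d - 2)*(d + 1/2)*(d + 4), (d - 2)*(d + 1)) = d - 2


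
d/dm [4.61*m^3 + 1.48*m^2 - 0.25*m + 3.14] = 13.83*m^2 + 2.96*m - 0.25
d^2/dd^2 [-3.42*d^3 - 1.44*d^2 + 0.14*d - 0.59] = -20.52*d - 2.88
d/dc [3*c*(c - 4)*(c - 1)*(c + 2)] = 12*c^3 - 27*c^2 - 36*c + 24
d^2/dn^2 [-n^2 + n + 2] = -2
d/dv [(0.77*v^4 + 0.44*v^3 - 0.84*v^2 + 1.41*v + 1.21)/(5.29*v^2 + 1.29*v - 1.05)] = (8.1466*v^5 + 5.3075*v^4 - 2.0988*v^3 - 9.9285*v^2 - 11.0378*v - 3.0414)/(27.9841*v^4 + 13.6482*v^3 - 9.4449*v^2 - 2.709*v + 1.1025)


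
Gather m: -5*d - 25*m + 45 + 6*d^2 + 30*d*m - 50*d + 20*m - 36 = 6*d^2 - 55*d + m*(30*d - 5) + 9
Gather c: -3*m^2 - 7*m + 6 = -3*m^2 - 7*m + 6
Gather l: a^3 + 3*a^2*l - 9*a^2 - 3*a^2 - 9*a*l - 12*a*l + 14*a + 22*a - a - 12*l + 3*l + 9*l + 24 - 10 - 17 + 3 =a^3 - 12*a^2 + 35*a + l*(3*a^2 - 21*a)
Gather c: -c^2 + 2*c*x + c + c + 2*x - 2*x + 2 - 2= -c^2 + c*(2*x + 2)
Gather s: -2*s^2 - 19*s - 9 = -2*s^2 - 19*s - 9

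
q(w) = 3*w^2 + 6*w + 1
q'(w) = 6*w + 6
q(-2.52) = 4.93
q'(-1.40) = -2.40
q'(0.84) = 11.04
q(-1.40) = -1.52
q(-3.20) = 12.52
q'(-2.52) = -9.12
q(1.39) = 15.14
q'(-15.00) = -84.00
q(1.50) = 16.75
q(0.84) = 8.16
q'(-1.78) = -4.68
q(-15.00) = 586.00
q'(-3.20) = -13.20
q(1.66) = 19.23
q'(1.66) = 15.96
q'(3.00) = 24.00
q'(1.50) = 15.00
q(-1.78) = -0.17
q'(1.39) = 14.34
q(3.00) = 46.00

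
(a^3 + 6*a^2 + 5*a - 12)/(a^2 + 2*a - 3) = a + 4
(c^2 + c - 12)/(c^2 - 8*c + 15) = (c + 4)/(c - 5)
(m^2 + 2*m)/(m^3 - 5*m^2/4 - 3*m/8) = 8*(m + 2)/(8*m^2 - 10*m - 3)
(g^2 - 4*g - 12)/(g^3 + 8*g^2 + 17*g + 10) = (g - 6)/(g^2 + 6*g + 5)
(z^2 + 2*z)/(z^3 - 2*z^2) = (z + 2)/(z*(z - 2))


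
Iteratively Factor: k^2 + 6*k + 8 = (k + 2)*(k + 4)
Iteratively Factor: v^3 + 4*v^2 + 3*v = (v)*(v^2 + 4*v + 3) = v*(v + 1)*(v + 3)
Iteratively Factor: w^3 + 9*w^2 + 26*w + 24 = (w + 2)*(w^2 + 7*w + 12) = (w + 2)*(w + 3)*(w + 4)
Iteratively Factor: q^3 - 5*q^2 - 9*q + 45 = (q - 3)*(q^2 - 2*q - 15) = (q - 3)*(q + 3)*(q - 5)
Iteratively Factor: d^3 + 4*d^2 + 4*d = (d)*(d^2 + 4*d + 4) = d*(d + 2)*(d + 2)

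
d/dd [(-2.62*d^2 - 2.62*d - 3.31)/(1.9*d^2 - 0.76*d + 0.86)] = (6.9692*d^2 + 8.0716*d - 4.7688)/(3.61*d^4 - 2.888*d^3 + 3.8456*d^2 - 1.3072*d + 0.7396)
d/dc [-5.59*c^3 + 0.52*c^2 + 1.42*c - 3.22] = -16.77*c^2 + 1.04*c + 1.42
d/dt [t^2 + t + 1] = 2*t + 1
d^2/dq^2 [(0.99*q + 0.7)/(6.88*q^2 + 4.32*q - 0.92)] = ((0.99*q + 0.7)*(13.76*q + 4.32)*(27.52*q + 8.64) - (40.8672*q + 18.1856)*(6.88*q^2 + 4.32*q - 0.92))/(6.88*q^2 + 4.32*q - 0.92)^3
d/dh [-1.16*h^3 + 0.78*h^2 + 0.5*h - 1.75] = -3.48*h^2 + 1.56*h + 0.5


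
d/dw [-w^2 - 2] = -2*w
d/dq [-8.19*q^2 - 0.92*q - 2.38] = -16.38*q - 0.92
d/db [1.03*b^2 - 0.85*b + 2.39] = 2.06*b - 0.85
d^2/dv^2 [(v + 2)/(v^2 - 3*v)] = 2*(v*(1 - 3*v)*(v - 3) + (v + 2)*(2*v - 3)^2)/(v^3*(v - 3)^3)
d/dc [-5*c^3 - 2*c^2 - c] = -15*c^2 - 4*c - 1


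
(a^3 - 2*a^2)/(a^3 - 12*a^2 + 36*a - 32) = a^2/(a^2 - 10*a + 16)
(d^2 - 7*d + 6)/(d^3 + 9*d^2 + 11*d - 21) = (d - 6)/(d^2 + 10*d + 21)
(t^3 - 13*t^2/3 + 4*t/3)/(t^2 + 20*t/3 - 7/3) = t*(t - 4)/(t + 7)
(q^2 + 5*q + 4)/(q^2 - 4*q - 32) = (q + 1)/(q - 8)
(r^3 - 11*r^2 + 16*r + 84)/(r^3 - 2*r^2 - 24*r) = (r^2 - 5*r - 14)/(r*(r + 4))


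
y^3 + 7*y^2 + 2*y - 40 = (y - 2)*(y + 4)*(y + 5)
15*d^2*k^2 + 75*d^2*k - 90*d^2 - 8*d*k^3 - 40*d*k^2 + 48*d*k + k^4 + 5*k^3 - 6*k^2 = (-5*d + k)*(-3*d + k)*(k - 1)*(k + 6)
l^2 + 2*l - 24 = (l - 4)*(l + 6)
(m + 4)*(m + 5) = m^2 + 9*m + 20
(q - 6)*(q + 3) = q^2 - 3*q - 18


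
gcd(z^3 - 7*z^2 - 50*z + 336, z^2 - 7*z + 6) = z - 6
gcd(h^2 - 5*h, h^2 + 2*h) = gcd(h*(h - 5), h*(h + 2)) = h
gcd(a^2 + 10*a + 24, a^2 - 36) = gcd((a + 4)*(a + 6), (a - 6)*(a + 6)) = a + 6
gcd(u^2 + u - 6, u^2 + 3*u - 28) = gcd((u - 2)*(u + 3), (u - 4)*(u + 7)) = 1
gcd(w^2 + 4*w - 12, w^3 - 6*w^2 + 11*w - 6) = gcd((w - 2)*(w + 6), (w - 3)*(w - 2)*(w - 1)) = w - 2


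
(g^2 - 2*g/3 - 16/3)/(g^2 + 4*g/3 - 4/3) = (3*g - 8)/(3*g - 2)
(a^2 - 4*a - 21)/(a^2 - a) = (a^2 - 4*a - 21)/(a*(a - 1))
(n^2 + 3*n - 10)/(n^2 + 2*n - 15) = (n - 2)/(n - 3)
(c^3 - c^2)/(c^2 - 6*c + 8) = c^2*(c - 1)/(c^2 - 6*c + 8)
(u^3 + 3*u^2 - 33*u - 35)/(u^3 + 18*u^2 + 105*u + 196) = (u^2 - 4*u - 5)/(u^2 + 11*u + 28)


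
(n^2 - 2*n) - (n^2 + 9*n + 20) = -11*n - 20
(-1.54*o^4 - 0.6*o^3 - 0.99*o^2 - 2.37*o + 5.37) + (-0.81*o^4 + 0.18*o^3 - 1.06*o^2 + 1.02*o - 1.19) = -2.35*o^4 - 0.42*o^3 - 2.05*o^2 - 1.35*o + 4.18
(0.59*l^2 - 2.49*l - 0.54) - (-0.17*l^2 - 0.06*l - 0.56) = 0.76*l^2 - 2.43*l + 0.02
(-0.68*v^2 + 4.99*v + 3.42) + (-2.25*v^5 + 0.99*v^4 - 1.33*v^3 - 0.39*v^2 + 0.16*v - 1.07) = -2.25*v^5 + 0.99*v^4 - 1.33*v^3 - 1.07*v^2 + 5.15*v + 2.35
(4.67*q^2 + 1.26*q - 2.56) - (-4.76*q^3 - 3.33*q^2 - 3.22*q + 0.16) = 4.76*q^3 + 8.0*q^2 + 4.48*q - 2.72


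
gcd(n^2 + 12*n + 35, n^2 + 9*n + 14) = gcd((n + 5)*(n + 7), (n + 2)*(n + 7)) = n + 7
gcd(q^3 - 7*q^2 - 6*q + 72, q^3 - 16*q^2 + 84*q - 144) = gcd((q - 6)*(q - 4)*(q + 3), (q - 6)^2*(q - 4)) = q^2 - 10*q + 24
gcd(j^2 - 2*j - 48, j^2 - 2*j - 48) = j^2 - 2*j - 48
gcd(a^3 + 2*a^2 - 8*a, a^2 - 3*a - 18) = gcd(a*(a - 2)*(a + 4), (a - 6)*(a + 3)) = 1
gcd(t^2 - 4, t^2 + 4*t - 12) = t - 2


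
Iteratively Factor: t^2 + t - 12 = (t + 4)*(t - 3)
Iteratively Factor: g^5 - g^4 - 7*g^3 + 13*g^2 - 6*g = (g - 2)*(g^4 + g^3 - 5*g^2 + 3*g) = (g - 2)*(g - 1)*(g^3 + 2*g^2 - 3*g) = (g - 2)*(g - 1)*(g + 3)*(g^2 - g) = (g - 2)*(g - 1)^2*(g + 3)*(g)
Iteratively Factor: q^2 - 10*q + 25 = (q - 5)*(q - 5)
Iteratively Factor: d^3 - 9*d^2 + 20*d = (d)*(d^2 - 9*d + 20) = d*(d - 5)*(d - 4)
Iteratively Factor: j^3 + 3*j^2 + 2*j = (j + 2)*(j^2 + j) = j*(j + 2)*(j + 1)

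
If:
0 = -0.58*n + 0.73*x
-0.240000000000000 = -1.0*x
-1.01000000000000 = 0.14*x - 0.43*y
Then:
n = 0.30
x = 0.24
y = 2.43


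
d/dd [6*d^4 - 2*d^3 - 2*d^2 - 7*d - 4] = 24*d^3 - 6*d^2 - 4*d - 7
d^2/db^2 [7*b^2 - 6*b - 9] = 14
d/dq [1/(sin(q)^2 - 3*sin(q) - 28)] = (3 - 2*sin(q))*cos(q)/((sin(q) - 7)^2*(sin(q) + 4)^2)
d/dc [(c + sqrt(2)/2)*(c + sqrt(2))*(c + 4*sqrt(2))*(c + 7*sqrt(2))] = 4*c^3 + 75*sqrt(2)*c^2/2 + 180*c + 95*sqrt(2)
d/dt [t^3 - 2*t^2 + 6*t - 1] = 3*t^2 - 4*t + 6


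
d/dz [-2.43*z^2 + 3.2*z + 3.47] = 3.2 - 4.86*z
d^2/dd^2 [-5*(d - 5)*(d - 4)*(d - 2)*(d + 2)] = -60*d^2 + 270*d - 160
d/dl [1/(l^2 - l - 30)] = (1 - 2*l)/(-l^2 + l + 30)^2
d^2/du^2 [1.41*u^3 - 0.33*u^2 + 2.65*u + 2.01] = 8.46*u - 0.66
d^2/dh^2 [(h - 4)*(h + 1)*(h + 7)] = 6*h + 8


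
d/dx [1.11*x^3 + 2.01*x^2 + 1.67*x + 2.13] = 3.33*x^2 + 4.02*x + 1.67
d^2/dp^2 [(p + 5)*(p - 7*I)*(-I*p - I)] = I*(-6*p - 12 + 14*I)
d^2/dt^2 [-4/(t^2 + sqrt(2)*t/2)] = 16*(2*t*(2*t + sqrt(2)) - (4*t + sqrt(2))^2)/(t^3*(2*t + sqrt(2))^3)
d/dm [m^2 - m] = 2*m - 1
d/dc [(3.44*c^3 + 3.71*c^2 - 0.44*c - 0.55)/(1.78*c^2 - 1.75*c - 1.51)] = (6.1232*c^4 - 12.04*c^3 - 21.2925*c^2 - 9.2462*c - 0.2981)/(3.1684*c^4 - 6.23*c^3 - 2.3131*c^2 + 5.285*c + 2.2801)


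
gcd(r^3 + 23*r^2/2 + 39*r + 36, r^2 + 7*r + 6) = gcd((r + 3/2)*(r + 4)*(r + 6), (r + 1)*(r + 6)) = r + 6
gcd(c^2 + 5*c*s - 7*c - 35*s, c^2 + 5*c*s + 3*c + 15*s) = c + 5*s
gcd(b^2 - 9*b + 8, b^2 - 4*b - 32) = b - 8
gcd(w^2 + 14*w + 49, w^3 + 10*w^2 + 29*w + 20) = 1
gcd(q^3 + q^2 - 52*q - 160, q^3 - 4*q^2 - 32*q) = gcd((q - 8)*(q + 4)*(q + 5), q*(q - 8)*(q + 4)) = q^2 - 4*q - 32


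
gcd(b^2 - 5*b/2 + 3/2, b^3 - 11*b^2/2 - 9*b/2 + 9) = b - 1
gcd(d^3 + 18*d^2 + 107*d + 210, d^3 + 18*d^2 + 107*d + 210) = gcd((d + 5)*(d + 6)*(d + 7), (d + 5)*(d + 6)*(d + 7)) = d^3 + 18*d^2 + 107*d + 210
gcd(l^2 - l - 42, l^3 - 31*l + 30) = l + 6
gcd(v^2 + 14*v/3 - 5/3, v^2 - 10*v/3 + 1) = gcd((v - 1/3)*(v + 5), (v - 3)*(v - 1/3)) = v - 1/3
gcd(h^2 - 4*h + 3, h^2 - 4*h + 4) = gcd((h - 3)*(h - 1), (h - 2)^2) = 1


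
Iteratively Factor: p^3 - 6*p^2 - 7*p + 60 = (p - 5)*(p^2 - p - 12) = (p - 5)*(p + 3)*(p - 4)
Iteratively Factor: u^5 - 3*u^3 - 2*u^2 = (u + 1)*(u^4 - u^3 - 2*u^2) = (u - 2)*(u + 1)*(u^3 + u^2) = u*(u - 2)*(u + 1)*(u^2 + u) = u^2*(u - 2)*(u + 1)*(u + 1)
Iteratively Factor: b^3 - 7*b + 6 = (b - 2)*(b^2 + 2*b - 3) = (b - 2)*(b - 1)*(b + 3)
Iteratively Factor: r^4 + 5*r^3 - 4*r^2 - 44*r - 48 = (r + 2)*(r^3 + 3*r^2 - 10*r - 24) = (r + 2)*(r + 4)*(r^2 - r - 6) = (r - 3)*(r + 2)*(r + 4)*(r + 2)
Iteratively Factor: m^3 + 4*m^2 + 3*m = (m + 3)*(m^2 + m) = m*(m + 3)*(m + 1)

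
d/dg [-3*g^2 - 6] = -6*g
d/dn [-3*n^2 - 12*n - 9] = -6*n - 12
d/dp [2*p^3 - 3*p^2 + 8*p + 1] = 6*p^2 - 6*p + 8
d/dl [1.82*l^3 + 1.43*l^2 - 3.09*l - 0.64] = 5.46*l^2 + 2.86*l - 3.09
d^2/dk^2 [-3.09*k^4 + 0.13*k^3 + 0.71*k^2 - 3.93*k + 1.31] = -37.08*k^2 + 0.78*k + 1.42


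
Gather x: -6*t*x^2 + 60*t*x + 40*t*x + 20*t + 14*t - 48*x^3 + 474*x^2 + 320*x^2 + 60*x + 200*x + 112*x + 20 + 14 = 34*t - 48*x^3 + x^2*(794 - 6*t) + x*(100*t + 372) + 34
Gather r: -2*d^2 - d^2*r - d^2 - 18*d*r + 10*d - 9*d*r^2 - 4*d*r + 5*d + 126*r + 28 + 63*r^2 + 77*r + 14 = -3*d^2 + 15*d + r^2*(63 - 9*d) + r*(-d^2 - 22*d + 203) + 42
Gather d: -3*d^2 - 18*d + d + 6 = -3*d^2 - 17*d + 6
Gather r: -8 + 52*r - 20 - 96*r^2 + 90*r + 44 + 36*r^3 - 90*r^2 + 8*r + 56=36*r^3 - 186*r^2 + 150*r + 72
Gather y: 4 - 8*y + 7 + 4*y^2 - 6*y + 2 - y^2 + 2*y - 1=3*y^2 - 12*y + 12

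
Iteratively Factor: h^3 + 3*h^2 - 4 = (h - 1)*(h^2 + 4*h + 4) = (h - 1)*(h + 2)*(h + 2)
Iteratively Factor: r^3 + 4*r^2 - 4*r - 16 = (r - 2)*(r^2 + 6*r + 8) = (r - 2)*(r + 4)*(r + 2)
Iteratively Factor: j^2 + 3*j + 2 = (j + 1)*(j + 2)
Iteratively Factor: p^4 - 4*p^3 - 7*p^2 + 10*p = (p)*(p^3 - 4*p^2 - 7*p + 10) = p*(p + 2)*(p^2 - 6*p + 5) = p*(p - 5)*(p + 2)*(p - 1)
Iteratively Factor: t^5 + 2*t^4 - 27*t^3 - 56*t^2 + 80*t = (t - 1)*(t^4 + 3*t^3 - 24*t^2 - 80*t) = (t - 5)*(t - 1)*(t^3 + 8*t^2 + 16*t) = (t - 5)*(t - 1)*(t + 4)*(t^2 + 4*t) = (t - 5)*(t - 1)*(t + 4)^2*(t)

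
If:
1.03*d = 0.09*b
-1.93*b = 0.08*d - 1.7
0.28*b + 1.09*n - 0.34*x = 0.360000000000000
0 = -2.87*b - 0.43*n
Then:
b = 0.88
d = 0.08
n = -5.86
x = -19.12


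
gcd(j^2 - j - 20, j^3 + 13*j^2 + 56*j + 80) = j + 4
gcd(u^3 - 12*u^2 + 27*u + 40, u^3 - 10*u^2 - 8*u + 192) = u - 8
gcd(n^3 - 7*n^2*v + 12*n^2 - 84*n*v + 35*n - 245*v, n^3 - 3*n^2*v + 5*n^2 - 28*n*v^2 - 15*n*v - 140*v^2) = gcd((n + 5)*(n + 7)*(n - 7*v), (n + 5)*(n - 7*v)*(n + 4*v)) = -n^2 + 7*n*v - 5*n + 35*v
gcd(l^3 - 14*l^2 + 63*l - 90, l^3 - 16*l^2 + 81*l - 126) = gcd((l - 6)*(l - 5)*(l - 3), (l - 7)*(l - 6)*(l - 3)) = l^2 - 9*l + 18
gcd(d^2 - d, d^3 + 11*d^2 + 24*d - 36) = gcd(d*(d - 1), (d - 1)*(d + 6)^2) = d - 1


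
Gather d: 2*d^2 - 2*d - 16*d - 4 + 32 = 2*d^2 - 18*d + 28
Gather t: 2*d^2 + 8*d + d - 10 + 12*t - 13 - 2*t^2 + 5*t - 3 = 2*d^2 + 9*d - 2*t^2 + 17*t - 26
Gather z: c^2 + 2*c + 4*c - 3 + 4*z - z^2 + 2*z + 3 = c^2 + 6*c - z^2 + 6*z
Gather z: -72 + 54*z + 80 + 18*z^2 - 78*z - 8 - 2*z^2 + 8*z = 16*z^2 - 16*z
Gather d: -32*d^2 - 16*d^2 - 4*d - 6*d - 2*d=-48*d^2 - 12*d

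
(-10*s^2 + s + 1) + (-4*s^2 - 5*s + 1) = -14*s^2 - 4*s + 2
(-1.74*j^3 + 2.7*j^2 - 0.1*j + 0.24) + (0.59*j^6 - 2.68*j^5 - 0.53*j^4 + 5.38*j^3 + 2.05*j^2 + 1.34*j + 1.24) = 0.59*j^6 - 2.68*j^5 - 0.53*j^4 + 3.64*j^3 + 4.75*j^2 + 1.24*j + 1.48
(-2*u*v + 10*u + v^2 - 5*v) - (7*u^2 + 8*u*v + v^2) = -7*u^2 - 10*u*v + 10*u - 5*v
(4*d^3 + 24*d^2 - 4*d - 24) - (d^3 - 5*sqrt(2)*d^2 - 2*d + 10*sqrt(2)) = 3*d^3 + 5*sqrt(2)*d^2 + 24*d^2 - 2*d - 24 - 10*sqrt(2)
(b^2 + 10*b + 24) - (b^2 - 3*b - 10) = 13*b + 34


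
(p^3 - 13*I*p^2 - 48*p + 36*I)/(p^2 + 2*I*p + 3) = (p^2 - 12*I*p - 36)/(p + 3*I)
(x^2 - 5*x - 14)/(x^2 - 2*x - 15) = (-x^2 + 5*x + 14)/(-x^2 + 2*x + 15)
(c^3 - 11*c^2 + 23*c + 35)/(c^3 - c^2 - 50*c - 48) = (c^2 - 12*c + 35)/(c^2 - 2*c - 48)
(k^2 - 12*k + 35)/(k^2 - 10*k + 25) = (k - 7)/(k - 5)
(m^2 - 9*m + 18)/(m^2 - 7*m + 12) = (m - 6)/(m - 4)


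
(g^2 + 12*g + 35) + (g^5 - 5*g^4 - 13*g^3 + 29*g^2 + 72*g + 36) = g^5 - 5*g^4 - 13*g^3 + 30*g^2 + 84*g + 71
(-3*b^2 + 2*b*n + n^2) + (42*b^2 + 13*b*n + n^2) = 39*b^2 + 15*b*n + 2*n^2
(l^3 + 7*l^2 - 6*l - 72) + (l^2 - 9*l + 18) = l^3 + 8*l^2 - 15*l - 54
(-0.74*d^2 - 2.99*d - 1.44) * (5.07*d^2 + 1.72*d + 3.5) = -3.7518*d^4 - 16.4321*d^3 - 15.0336*d^2 - 12.9418*d - 5.04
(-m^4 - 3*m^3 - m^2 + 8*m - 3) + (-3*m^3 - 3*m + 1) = -m^4 - 6*m^3 - m^2 + 5*m - 2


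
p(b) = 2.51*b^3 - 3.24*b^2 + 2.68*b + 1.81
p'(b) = 7.53*b^2 - 6.48*b + 2.68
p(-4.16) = -246.11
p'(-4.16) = 159.95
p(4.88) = 229.43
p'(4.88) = 150.38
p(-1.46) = -16.82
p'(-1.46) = 28.19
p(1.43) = 6.36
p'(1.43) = 8.81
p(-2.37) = -56.15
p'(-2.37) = 60.33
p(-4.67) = -337.00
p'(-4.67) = 197.16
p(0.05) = 1.94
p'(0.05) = 2.37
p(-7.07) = -1066.11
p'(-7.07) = 424.88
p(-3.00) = -103.16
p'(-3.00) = 89.89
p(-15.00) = -9238.64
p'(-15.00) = 1794.13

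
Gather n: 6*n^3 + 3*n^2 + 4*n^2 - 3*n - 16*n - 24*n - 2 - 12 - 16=6*n^3 + 7*n^2 - 43*n - 30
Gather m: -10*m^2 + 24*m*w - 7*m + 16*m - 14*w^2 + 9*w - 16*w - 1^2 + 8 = -10*m^2 + m*(24*w + 9) - 14*w^2 - 7*w + 7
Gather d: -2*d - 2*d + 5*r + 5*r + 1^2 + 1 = -4*d + 10*r + 2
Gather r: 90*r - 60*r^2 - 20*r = -60*r^2 + 70*r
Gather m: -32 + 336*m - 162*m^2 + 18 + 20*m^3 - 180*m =20*m^3 - 162*m^2 + 156*m - 14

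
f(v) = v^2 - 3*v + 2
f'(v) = 2*v - 3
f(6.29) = 22.69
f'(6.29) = 9.58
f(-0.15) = 2.47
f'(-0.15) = -3.30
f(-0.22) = 2.71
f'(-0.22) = -3.44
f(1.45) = -0.25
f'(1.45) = -0.10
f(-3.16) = 21.47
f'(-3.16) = -9.32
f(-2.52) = 15.91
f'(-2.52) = -8.04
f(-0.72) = 4.68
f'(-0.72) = -4.44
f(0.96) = 0.04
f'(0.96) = -1.08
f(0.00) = 2.00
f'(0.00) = -3.00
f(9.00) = 56.00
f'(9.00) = 15.00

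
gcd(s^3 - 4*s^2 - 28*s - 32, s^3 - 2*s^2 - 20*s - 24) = s^2 + 4*s + 4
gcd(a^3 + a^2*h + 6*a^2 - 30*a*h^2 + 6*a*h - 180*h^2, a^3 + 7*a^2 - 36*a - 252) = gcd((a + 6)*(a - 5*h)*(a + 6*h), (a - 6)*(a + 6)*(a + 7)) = a + 6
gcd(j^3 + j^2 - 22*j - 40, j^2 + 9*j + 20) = j + 4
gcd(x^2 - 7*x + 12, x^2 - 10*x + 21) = x - 3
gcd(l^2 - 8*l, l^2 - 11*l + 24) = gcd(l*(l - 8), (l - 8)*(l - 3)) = l - 8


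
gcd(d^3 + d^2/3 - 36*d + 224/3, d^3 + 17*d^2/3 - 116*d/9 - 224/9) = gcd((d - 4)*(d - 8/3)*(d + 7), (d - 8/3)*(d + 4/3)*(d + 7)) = d^2 + 13*d/3 - 56/3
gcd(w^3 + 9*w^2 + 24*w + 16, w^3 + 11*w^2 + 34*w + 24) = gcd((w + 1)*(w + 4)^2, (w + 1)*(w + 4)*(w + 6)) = w^2 + 5*w + 4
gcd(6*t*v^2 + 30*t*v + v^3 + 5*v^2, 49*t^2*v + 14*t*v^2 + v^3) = v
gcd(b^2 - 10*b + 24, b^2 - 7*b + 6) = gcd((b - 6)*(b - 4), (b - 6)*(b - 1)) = b - 6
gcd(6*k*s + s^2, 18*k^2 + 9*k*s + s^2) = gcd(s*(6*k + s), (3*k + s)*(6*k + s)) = 6*k + s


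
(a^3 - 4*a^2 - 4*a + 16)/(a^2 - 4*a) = a - 4/a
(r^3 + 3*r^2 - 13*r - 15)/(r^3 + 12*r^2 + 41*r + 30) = (r - 3)/(r + 6)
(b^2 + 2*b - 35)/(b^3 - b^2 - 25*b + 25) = (b + 7)/(b^2 + 4*b - 5)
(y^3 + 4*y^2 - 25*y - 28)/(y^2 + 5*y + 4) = (y^2 + 3*y - 28)/(y + 4)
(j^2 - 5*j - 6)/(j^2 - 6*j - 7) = (j - 6)/(j - 7)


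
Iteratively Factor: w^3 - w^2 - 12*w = (w + 3)*(w^2 - 4*w) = w*(w + 3)*(w - 4)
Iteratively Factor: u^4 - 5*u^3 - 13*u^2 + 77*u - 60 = (u + 4)*(u^3 - 9*u^2 + 23*u - 15) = (u - 1)*(u + 4)*(u^2 - 8*u + 15) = (u - 3)*(u - 1)*(u + 4)*(u - 5)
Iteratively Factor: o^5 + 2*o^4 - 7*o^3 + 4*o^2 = (o - 1)*(o^4 + 3*o^3 - 4*o^2) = o*(o - 1)*(o^3 + 3*o^2 - 4*o) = o*(o - 1)^2*(o^2 + 4*o) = o^2*(o - 1)^2*(o + 4)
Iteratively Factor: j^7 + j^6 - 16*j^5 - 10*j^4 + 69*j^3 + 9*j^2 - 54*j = (j - 3)*(j^6 + 4*j^5 - 4*j^4 - 22*j^3 + 3*j^2 + 18*j) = j*(j - 3)*(j^5 + 4*j^4 - 4*j^3 - 22*j^2 + 3*j + 18) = j*(j - 3)*(j - 1)*(j^4 + 5*j^3 + j^2 - 21*j - 18) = j*(j - 3)*(j - 1)*(j + 3)*(j^3 + 2*j^2 - 5*j - 6) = j*(j - 3)*(j - 1)*(j + 3)^2*(j^2 - j - 2) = j*(j - 3)*(j - 1)*(j + 1)*(j + 3)^2*(j - 2)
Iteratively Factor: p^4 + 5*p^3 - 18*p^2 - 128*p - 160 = (p - 5)*(p^3 + 10*p^2 + 32*p + 32) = (p - 5)*(p + 2)*(p^2 + 8*p + 16) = (p - 5)*(p + 2)*(p + 4)*(p + 4)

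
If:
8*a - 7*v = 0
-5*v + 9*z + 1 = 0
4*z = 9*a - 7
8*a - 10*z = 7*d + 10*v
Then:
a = 413/407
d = -326/259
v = 472/407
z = 217/407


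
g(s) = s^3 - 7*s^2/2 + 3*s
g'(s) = 3*s^2 - 7*s + 3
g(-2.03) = -28.88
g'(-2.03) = 29.57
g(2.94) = 3.98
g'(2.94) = 8.35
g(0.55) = 0.76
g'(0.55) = 0.06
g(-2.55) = -46.99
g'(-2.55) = 40.36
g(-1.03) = -7.90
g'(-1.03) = 13.39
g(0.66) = 0.74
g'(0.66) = -0.31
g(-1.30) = -12.01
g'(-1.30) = 17.17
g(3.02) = 4.68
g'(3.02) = 9.22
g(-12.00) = -2268.00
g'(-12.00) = 519.00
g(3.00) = 4.50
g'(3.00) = 9.00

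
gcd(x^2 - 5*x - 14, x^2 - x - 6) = x + 2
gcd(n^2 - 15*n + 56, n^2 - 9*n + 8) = n - 8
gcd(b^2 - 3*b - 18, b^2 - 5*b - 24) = b + 3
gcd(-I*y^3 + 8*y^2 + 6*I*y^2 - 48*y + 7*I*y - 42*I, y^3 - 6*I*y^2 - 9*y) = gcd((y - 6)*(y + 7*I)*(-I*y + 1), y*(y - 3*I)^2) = 1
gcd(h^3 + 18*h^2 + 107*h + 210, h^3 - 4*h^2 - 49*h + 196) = h + 7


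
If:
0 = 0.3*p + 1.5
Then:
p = -5.00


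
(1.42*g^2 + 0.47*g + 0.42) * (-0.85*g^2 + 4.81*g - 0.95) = -1.207*g^4 + 6.4307*g^3 + 0.5547*g^2 + 1.5737*g - 0.399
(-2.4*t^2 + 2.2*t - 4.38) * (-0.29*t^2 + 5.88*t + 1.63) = 0.696*t^4 - 14.75*t^3 + 10.2942*t^2 - 22.1684*t - 7.1394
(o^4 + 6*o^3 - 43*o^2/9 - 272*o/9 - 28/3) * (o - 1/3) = o^5 + 17*o^4/3 - 61*o^3/9 - 773*o^2/27 + 20*o/27 + 28/9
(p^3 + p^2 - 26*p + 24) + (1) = p^3 + p^2 - 26*p + 25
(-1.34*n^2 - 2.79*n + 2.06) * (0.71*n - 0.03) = -0.9514*n^3 - 1.9407*n^2 + 1.5463*n - 0.0618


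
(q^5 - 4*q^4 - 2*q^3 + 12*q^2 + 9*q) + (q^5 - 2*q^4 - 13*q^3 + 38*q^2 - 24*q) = 2*q^5 - 6*q^4 - 15*q^3 + 50*q^2 - 15*q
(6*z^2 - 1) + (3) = 6*z^2 + 2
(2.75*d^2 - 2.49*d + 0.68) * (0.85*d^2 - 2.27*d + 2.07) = 2.3375*d^4 - 8.359*d^3 + 11.9228*d^2 - 6.6979*d + 1.4076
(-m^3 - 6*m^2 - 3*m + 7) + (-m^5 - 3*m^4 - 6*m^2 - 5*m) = -m^5 - 3*m^4 - m^3 - 12*m^2 - 8*m + 7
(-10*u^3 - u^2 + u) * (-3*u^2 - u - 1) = 30*u^5 + 13*u^4 + 8*u^3 - u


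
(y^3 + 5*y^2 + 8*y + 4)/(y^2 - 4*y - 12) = (y^2 + 3*y + 2)/(y - 6)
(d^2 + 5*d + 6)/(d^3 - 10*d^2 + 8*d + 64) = (d + 3)/(d^2 - 12*d + 32)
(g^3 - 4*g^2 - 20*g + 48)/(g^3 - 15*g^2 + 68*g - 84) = (g + 4)/(g - 7)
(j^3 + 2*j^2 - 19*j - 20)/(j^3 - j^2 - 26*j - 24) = (j^2 + j - 20)/(j^2 - 2*j - 24)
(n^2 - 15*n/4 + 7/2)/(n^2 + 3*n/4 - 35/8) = 2*(n - 2)/(2*n + 5)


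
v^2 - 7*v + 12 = (v - 4)*(v - 3)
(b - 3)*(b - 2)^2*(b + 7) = b^4 - 33*b^2 + 100*b - 84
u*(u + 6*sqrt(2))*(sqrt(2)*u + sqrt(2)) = sqrt(2)*u^3 + sqrt(2)*u^2 + 12*u^2 + 12*u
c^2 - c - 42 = (c - 7)*(c + 6)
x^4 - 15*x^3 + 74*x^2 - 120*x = x*(x - 6)*(x - 5)*(x - 4)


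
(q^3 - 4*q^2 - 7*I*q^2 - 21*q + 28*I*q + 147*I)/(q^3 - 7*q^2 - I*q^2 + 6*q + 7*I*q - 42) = (q^2 + q*(3 - 7*I) - 21*I)/(q^2 - I*q + 6)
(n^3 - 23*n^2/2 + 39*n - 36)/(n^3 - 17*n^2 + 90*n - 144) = (n^2 - 11*n/2 + 6)/(n^2 - 11*n + 24)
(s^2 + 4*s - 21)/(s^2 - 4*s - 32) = (-s^2 - 4*s + 21)/(-s^2 + 4*s + 32)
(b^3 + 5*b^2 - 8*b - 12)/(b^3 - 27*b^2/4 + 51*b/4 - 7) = 4*(b^3 + 5*b^2 - 8*b - 12)/(4*b^3 - 27*b^2 + 51*b - 28)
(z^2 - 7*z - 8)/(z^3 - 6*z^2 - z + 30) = (z^2 - 7*z - 8)/(z^3 - 6*z^2 - z + 30)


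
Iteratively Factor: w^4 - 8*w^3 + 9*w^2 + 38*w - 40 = (w - 1)*(w^3 - 7*w^2 + 2*w + 40) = (w - 1)*(w + 2)*(w^2 - 9*w + 20) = (w - 4)*(w - 1)*(w + 2)*(w - 5)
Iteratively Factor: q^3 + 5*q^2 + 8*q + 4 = (q + 2)*(q^2 + 3*q + 2) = (q + 1)*(q + 2)*(q + 2)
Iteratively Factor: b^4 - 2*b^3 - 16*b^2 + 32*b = (b - 2)*(b^3 - 16*b) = (b - 4)*(b - 2)*(b^2 + 4*b) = b*(b - 4)*(b - 2)*(b + 4)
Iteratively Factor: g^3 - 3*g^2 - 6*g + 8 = (g - 4)*(g^2 + g - 2) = (g - 4)*(g + 2)*(g - 1)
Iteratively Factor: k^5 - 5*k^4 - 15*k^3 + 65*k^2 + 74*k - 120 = (k - 5)*(k^4 - 15*k^2 - 10*k + 24) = (k - 5)*(k - 4)*(k^3 + 4*k^2 + k - 6) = (k - 5)*(k - 4)*(k - 1)*(k^2 + 5*k + 6) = (k - 5)*(k - 4)*(k - 1)*(k + 2)*(k + 3)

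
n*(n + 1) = n^2 + n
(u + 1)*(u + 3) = u^2 + 4*u + 3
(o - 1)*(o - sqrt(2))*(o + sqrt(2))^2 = o^4 - o^3 + sqrt(2)*o^3 - 2*o^2 - sqrt(2)*o^2 - 2*sqrt(2)*o + 2*o + 2*sqrt(2)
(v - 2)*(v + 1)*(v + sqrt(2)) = v^3 - v^2 + sqrt(2)*v^2 - 2*v - sqrt(2)*v - 2*sqrt(2)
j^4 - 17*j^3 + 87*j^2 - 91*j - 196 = (j - 7)^2*(j - 4)*(j + 1)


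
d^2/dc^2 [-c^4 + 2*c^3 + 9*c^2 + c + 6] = -12*c^2 + 12*c + 18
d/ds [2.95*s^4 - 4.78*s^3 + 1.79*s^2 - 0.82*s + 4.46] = 11.8*s^3 - 14.34*s^2 + 3.58*s - 0.82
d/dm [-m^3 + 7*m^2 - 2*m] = -3*m^2 + 14*m - 2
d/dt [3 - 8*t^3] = -24*t^2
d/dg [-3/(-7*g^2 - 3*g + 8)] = 3*(-14*g - 3)/(7*g^2 + 3*g - 8)^2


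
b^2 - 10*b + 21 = (b - 7)*(b - 3)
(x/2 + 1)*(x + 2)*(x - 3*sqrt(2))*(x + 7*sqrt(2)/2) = x^4/2 + sqrt(2)*x^3/4 + 2*x^3 - 17*x^2/2 + sqrt(2)*x^2 - 42*x + sqrt(2)*x - 42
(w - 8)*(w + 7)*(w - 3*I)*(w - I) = w^4 - w^3 - 4*I*w^3 - 59*w^2 + 4*I*w^2 + 3*w + 224*I*w + 168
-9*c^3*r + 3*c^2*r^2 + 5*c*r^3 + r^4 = r*(-c + r)*(3*c + r)^2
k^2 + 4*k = k*(k + 4)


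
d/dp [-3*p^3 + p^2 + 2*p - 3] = -9*p^2 + 2*p + 2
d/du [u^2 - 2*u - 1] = 2*u - 2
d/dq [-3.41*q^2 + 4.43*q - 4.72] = 4.43 - 6.82*q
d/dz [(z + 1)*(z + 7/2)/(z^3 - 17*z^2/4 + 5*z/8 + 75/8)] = 16*(-4*z^4 - 36*z^3 + 37*z^2 + 194*z + 160)/(64*z^6 - 544*z^5 + 1236*z^4 + 860*z^3 - 5075*z^2 + 750*z + 5625)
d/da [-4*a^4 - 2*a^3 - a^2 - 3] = 2*a*(-8*a^2 - 3*a - 1)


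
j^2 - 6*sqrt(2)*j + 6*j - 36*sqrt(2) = (j + 6)*(j - 6*sqrt(2))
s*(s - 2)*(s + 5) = s^3 + 3*s^2 - 10*s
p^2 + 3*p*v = p*(p + 3*v)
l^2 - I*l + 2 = (l - 2*I)*(l + I)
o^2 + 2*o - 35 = (o - 5)*(o + 7)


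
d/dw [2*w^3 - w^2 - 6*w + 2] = 6*w^2 - 2*w - 6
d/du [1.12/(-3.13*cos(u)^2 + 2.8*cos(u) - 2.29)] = (3.136 - 7.0112*cos(u))*sin(u)/(3.13*cos(u)^2 - 2.8*cos(u) + 2.29)^2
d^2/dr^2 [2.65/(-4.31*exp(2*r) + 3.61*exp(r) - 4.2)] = (-2.65*(8.62*exp(r) - 3.61)*(17.24*exp(r) - 7.22)*exp(r) + (45.686*exp(r) - 9.5665)*(4.31*exp(2*r) - 3.61*exp(r) + 4.2))*exp(r)/(4.31*exp(2*r) - 3.61*exp(r) + 4.2)^3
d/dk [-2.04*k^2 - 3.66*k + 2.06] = -4.08*k - 3.66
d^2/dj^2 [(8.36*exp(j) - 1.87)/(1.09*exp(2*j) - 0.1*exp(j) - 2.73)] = (9.93251600000002*exp(4*j) - 7.975748*exp(3*j) + 149.872602*exp(2*j) - 24.559216*exp(j) + 62.816754)*exp(j)/(1.295029*exp(6*j) - 0.35643*exp(5*j) - 9.697839*exp(4*j) + 1.78442*exp(3*j) + 24.289083*exp(2*j) - 2.23587*exp(j) - 20.346417)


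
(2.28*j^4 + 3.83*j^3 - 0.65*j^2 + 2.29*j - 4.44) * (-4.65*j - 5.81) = -10.602*j^5 - 31.0563*j^4 - 19.2298*j^3 - 6.872*j^2 + 7.3411*j + 25.7964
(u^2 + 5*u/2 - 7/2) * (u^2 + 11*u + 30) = u^4 + 27*u^3/2 + 54*u^2 + 73*u/2 - 105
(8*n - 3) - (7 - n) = 9*n - 10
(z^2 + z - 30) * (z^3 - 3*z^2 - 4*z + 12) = z^5 - 2*z^4 - 37*z^3 + 98*z^2 + 132*z - 360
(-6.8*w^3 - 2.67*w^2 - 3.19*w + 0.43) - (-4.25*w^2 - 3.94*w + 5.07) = -6.8*w^3 + 1.58*w^2 + 0.75*w - 4.64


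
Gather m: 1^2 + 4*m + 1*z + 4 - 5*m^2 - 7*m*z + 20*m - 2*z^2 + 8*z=-5*m^2 + m*(24 - 7*z) - 2*z^2 + 9*z + 5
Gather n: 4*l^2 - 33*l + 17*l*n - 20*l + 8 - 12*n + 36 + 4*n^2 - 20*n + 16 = 4*l^2 - 53*l + 4*n^2 + n*(17*l - 32) + 60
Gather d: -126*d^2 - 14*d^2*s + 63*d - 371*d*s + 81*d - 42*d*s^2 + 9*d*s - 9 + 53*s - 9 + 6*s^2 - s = d^2*(-14*s - 126) + d*(-42*s^2 - 362*s + 144) + 6*s^2 + 52*s - 18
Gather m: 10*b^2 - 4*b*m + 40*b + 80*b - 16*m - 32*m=10*b^2 + 120*b + m*(-4*b - 48)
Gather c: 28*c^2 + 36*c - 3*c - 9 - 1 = 28*c^2 + 33*c - 10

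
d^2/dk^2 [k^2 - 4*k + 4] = 2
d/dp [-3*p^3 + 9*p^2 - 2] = 9*p*(2 - p)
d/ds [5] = 0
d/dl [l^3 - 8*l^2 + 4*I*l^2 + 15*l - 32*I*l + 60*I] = 3*l^2 + 8*l*(-2 + I) + 15 - 32*I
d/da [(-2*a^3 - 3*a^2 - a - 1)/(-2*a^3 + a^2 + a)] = (-8*a^4 - 8*a^3 - 8*a^2 + 2*a + 1)/(a^2*(4*a^4 - 4*a^3 - 3*a^2 + 2*a + 1))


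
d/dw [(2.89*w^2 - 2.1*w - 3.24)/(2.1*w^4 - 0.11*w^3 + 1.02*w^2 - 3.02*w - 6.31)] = (-12.138*w^5 + 13.5479*w^4 + 26.754*w^3 - 7.655*w^2 - 29.8622*w + 3.4662)/(4.41*w^8 - 0.462*w^7 + 4.2961*w^6 - 12.9084*w^5 - 24.7972*w^4 - 4.7726*w^3 - 3.752*w^2 + 38.1124*w + 39.8161)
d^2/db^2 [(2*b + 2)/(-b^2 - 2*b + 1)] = 4*(b + 1)*(3*b^2 + 6*b - 4*(b + 1)^2 - 3)/(b^2 + 2*b - 1)^3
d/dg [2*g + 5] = 2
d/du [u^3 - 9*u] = 3*u^2 - 9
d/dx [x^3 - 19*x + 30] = 3*x^2 - 19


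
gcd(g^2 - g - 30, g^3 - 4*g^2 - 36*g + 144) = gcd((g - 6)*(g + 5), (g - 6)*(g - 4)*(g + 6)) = g - 6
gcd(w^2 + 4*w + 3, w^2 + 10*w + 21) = w + 3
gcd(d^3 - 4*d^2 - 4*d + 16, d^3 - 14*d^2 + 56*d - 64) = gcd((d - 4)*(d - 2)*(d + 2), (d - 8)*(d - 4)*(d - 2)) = d^2 - 6*d + 8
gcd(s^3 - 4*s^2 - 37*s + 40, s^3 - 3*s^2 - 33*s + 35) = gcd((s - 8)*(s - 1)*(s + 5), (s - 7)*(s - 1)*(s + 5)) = s^2 + 4*s - 5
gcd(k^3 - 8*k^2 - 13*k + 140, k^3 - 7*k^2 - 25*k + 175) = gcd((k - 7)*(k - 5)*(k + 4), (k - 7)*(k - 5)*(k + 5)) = k^2 - 12*k + 35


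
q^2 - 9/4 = (q - 3/2)*(q + 3/2)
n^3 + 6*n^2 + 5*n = n*(n + 1)*(n + 5)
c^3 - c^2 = c^2*(c - 1)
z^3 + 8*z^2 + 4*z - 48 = (z - 2)*(z + 4)*(z + 6)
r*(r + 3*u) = r^2 + 3*r*u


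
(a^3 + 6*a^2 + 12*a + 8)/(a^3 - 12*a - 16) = (a + 2)/(a - 4)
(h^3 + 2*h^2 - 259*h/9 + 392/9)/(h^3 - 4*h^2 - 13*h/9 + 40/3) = (3*h^2 + 14*h - 49)/(3*h^2 - 4*h - 15)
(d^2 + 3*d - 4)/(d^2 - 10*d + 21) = (d^2 + 3*d - 4)/(d^2 - 10*d + 21)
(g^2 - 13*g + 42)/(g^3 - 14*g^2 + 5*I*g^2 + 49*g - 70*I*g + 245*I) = (g - 6)/(g^2 + g*(-7 + 5*I) - 35*I)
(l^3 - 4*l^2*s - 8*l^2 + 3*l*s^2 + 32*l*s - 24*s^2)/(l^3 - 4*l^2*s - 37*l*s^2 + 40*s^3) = (-l^2 + 3*l*s + 8*l - 24*s)/(-l^2 + 3*l*s + 40*s^2)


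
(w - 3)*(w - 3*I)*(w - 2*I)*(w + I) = w^4 - 3*w^3 - 4*I*w^3 - w^2 + 12*I*w^2 + 3*w - 6*I*w + 18*I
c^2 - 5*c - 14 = (c - 7)*(c + 2)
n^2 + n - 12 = (n - 3)*(n + 4)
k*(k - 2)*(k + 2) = k^3 - 4*k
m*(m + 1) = m^2 + m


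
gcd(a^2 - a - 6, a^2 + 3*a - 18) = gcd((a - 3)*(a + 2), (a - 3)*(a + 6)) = a - 3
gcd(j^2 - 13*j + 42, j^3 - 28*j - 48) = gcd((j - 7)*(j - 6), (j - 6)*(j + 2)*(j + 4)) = j - 6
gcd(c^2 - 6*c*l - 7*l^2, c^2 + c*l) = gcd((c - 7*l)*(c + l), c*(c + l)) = c + l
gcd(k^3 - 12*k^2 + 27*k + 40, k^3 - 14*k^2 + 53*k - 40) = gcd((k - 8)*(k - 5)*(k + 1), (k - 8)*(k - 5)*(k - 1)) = k^2 - 13*k + 40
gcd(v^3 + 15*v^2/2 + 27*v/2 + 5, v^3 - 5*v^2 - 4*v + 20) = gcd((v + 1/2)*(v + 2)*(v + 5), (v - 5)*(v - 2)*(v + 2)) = v + 2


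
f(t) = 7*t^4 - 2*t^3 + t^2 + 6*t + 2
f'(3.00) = 714.00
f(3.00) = 542.00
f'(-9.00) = -20910.00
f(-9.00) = 47414.00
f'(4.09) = 1829.51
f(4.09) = 1865.24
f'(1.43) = 78.47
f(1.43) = 36.05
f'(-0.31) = 3.97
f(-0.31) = 0.36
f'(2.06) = 229.43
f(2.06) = 127.18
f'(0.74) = 15.54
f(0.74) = 8.28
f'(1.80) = 153.46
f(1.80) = 77.86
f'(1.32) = 62.58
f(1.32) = 28.31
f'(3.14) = 819.98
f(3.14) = 649.26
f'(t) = 28*t^3 - 6*t^2 + 2*t + 6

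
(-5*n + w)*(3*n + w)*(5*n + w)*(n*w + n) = -75*n^4*w - 75*n^4 - 25*n^3*w^2 - 25*n^3*w + 3*n^2*w^3 + 3*n^2*w^2 + n*w^4 + n*w^3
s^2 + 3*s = s*(s + 3)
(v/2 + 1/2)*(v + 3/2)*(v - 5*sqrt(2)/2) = v^3/2 - 5*sqrt(2)*v^2/4 + 5*v^2/4 - 25*sqrt(2)*v/8 + 3*v/4 - 15*sqrt(2)/8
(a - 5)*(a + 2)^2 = a^3 - a^2 - 16*a - 20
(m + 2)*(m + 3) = m^2 + 5*m + 6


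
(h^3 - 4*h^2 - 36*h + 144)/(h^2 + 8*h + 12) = (h^2 - 10*h + 24)/(h + 2)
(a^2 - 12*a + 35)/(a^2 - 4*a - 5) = (a - 7)/(a + 1)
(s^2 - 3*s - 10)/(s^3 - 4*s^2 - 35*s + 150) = (s + 2)/(s^2 + s - 30)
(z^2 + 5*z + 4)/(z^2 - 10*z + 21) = (z^2 + 5*z + 4)/(z^2 - 10*z + 21)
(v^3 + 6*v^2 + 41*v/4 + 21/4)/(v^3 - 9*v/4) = (2*v^2 + 9*v + 7)/(v*(2*v - 3))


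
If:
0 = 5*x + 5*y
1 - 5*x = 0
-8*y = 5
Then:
No Solution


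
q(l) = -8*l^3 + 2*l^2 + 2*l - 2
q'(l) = -24*l^2 + 4*l + 2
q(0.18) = -1.62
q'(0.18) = 1.94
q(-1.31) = 16.80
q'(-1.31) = -44.43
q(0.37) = -1.39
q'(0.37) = 0.19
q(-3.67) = 413.04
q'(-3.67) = -335.93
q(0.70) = -2.36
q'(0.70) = -6.96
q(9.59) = -6854.68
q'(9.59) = -2166.87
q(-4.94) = 1001.36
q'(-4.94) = -603.45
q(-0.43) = -1.85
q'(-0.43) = -4.16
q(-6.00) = 1786.00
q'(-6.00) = -886.00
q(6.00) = -1646.00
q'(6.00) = -838.00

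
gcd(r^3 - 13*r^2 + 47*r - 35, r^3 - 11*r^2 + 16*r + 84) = r - 7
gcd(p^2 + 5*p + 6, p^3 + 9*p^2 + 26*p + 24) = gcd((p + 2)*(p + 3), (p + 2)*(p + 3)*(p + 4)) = p^2 + 5*p + 6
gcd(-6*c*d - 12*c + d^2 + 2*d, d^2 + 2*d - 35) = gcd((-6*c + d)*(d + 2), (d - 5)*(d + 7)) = 1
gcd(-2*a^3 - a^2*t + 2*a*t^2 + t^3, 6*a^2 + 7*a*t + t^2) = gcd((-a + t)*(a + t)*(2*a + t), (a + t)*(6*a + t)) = a + t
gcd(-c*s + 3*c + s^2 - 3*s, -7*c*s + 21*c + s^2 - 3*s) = s - 3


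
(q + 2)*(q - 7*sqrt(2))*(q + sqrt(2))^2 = q^4 - 5*sqrt(2)*q^3 + 2*q^3 - 26*q^2 - 10*sqrt(2)*q^2 - 52*q - 14*sqrt(2)*q - 28*sqrt(2)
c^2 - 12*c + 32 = (c - 8)*(c - 4)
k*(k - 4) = k^2 - 4*k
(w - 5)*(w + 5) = w^2 - 25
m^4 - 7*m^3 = m^3*(m - 7)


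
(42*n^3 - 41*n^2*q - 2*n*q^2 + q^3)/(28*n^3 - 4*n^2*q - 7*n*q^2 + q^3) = (-6*n^2 + 5*n*q + q^2)/(-4*n^2 + q^2)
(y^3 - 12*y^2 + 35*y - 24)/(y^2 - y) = y - 11 + 24/y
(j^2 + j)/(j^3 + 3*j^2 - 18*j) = (j + 1)/(j^2 + 3*j - 18)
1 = 1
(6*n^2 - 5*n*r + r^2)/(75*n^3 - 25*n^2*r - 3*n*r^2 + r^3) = (-2*n + r)/(-25*n^2 + r^2)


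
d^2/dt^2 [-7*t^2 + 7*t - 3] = -14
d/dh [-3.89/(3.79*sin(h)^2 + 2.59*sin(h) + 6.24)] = (29.4862*sin(h) + 10.0751)*cos(h)/(3.79*sin(h)^2 + 2.59*sin(h) + 6.24)^2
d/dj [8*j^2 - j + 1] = 16*j - 1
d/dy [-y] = -1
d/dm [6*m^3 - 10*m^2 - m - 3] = 18*m^2 - 20*m - 1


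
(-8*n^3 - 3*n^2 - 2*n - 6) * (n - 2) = -8*n^4 + 13*n^3 + 4*n^2 - 2*n + 12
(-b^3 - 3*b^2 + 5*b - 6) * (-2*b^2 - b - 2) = 2*b^5 + 7*b^4 - 5*b^3 + 13*b^2 - 4*b + 12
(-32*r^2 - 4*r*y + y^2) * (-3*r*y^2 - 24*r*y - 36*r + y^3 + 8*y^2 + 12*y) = 96*r^3*y^2 + 768*r^3*y + 1152*r^3 - 20*r^2*y^3 - 160*r^2*y^2 - 240*r^2*y - 7*r*y^4 - 56*r*y^3 - 84*r*y^2 + y^5 + 8*y^4 + 12*y^3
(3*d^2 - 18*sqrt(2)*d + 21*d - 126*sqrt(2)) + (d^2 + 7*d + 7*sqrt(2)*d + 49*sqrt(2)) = 4*d^2 - 11*sqrt(2)*d + 28*d - 77*sqrt(2)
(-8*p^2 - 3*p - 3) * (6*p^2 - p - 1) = -48*p^4 - 10*p^3 - 7*p^2 + 6*p + 3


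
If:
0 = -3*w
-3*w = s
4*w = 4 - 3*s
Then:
No Solution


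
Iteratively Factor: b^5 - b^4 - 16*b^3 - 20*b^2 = (b)*(b^4 - b^3 - 16*b^2 - 20*b) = b*(b - 5)*(b^3 + 4*b^2 + 4*b) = b^2*(b - 5)*(b^2 + 4*b + 4) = b^2*(b - 5)*(b + 2)*(b + 2)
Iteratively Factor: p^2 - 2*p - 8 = (p + 2)*(p - 4)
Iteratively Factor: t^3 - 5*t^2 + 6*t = (t)*(t^2 - 5*t + 6) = t*(t - 2)*(t - 3)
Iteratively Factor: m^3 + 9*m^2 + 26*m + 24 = (m + 3)*(m^2 + 6*m + 8) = (m + 3)*(m + 4)*(m + 2)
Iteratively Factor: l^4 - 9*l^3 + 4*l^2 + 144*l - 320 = (l - 4)*(l^3 - 5*l^2 - 16*l + 80) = (l - 4)^2*(l^2 - l - 20) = (l - 5)*(l - 4)^2*(l + 4)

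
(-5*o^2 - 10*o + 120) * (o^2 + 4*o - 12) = -5*o^4 - 30*o^3 + 140*o^2 + 600*o - 1440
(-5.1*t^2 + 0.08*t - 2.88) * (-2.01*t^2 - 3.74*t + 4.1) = 10.251*t^4 + 18.9132*t^3 - 15.4204*t^2 + 11.0992*t - 11.808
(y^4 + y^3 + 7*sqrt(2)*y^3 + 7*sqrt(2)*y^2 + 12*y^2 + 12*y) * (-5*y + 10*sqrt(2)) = -5*y^5 - 25*sqrt(2)*y^4 - 5*y^4 - 25*sqrt(2)*y^3 + 80*y^3 + 80*y^2 + 120*sqrt(2)*y^2 + 120*sqrt(2)*y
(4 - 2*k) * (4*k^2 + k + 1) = -8*k^3 + 14*k^2 + 2*k + 4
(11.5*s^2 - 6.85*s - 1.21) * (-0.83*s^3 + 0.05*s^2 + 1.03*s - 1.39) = -9.545*s^5 + 6.2605*s^4 + 12.5068*s^3 - 23.101*s^2 + 8.2752*s + 1.6819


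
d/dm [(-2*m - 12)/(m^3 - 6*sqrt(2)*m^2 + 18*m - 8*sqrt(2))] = 2*(-m^3 + 6*sqrt(2)*m^2 - 18*m + 3*(m + 6)*(m^2 - 4*sqrt(2)*m + 6) + 8*sqrt(2))/(m^3 - 6*sqrt(2)*m^2 + 18*m - 8*sqrt(2))^2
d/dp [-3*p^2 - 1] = -6*p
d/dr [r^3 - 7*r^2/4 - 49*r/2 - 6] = 3*r^2 - 7*r/2 - 49/2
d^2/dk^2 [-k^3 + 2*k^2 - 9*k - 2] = 4 - 6*k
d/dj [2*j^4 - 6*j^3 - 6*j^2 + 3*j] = 8*j^3 - 18*j^2 - 12*j + 3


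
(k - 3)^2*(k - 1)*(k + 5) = k^4 - 2*k^3 - 20*k^2 + 66*k - 45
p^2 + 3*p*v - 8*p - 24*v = (p - 8)*(p + 3*v)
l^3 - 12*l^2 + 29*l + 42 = (l - 7)*(l - 6)*(l + 1)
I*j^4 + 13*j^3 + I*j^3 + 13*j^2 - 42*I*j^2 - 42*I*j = j*(j - 7*I)*(j - 6*I)*(I*j + I)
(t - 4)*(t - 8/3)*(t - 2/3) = t^3 - 22*t^2/3 + 136*t/9 - 64/9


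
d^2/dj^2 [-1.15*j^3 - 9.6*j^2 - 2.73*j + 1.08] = -6.9*j - 19.2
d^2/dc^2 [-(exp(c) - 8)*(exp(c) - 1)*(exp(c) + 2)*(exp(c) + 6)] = (-16*exp(3*c) + 9*exp(2*c) + 208*exp(c) + 44)*exp(c)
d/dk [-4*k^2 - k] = -8*k - 1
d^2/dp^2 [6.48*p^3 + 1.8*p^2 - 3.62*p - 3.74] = 38.88*p + 3.6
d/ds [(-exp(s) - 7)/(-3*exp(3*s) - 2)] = (-9*(exp(s) + 7)*exp(2*s) + 3*exp(3*s) + 2)*exp(s)/(3*exp(3*s) + 2)^2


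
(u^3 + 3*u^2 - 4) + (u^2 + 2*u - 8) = u^3 + 4*u^2 + 2*u - 12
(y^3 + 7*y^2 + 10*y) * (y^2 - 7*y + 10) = y^5 - 29*y^3 + 100*y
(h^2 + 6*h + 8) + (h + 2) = h^2 + 7*h + 10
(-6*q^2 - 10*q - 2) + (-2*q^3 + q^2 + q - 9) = -2*q^3 - 5*q^2 - 9*q - 11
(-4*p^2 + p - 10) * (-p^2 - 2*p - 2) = 4*p^4 + 7*p^3 + 16*p^2 + 18*p + 20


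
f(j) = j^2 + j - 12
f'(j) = 2*j + 1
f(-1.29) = -11.63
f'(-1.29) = -1.58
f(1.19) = -9.39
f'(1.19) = 3.38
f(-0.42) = -12.24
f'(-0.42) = 0.16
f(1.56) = -8.01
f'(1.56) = 4.12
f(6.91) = 42.66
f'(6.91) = 14.82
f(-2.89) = -6.54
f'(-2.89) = -4.78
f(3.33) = 2.42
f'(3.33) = 7.66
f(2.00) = -6.00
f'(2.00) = 5.00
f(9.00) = 78.00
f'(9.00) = 19.00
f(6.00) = 30.00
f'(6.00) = 13.00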